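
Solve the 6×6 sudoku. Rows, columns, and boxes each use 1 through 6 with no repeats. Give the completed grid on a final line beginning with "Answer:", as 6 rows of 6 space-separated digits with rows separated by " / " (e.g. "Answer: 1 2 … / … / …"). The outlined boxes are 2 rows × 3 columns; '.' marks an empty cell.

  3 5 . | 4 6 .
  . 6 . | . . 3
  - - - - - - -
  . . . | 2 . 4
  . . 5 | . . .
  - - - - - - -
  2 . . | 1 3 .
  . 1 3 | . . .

Step 1. [r6c1∈{4,5,6}] r6c1 is the only open cell in col 1 admitting 5, so r6c1=5.
Step 2. [r4c5∈{1}] r4c5 has the single candidate 1. So r4c5=1.
Step 3. [r4c6∈{6}] r4c6 has the single candidate 6 ⇒ r4c6=6.
Step 4. [r5c2∈{4}] nothing but 4 survives at r5c2. So r5c2=4.
Step 5. [r2c3∈{1,2,4}] in col 3, 4 fits only at r2c3. So r2c3=4.
Step 6. [r2c5∈{2,5}] 2 has one home in row 2: r2c5, so r2c5=2.
Step 7. [r2c1∈{1}] r2c1 has the single candidate 1, so r2c1=1.
Step 8. [r3c3∈{1,6}] in row 3, 1 fits only at r3c3. So r3c3=1.
Step 9. [r4c2∈{2,3}] row 4 places 2 nowhere but r4c2 ⇒ r4c2=2.
Step 10. [r2c4∈{5}] r2c4's peers cover all but 5 ⇒ r2c4=5.
Step 11. [r1c3∈{2}] only 2 remains possible at r1c3. So r1c3=2.
Step 12. [r6c4∈{6}] r6c4's peers cover all but 6 ⇒ r6c4=6.
Step 13. [r4c1∈{4}] r4c1 has the single candidate 4, so r4c1=4.
Step 14. [r4c4∈{3}] nothing but 3 survives at r4c4 ⇒ r4c4=3.
Step 15. [r1c6∈{1}] r1c6 has the single candidate 1. So r1c6=1.
Step 16. [r3c1∈{6}] only 6 remains possible at r3c1. So r3c1=6.
Step 17. [r6c5∈{4}] r6c5 has the single candidate 4, so r6c5=4.
Step 18. [r3c5∈{5}] r3c5 is down to just 5 ⇒ r3c5=5.
Step 19. [r5c6∈{5}] nothing but 5 survives at r5c6, so r5c6=5.
Step 20. [r5c3∈{6}] r5c3 has the single candidate 6, so r5c3=6.
Step 21. [r3c2∈{3}] r3c2 has the single candidate 3. So r3c2=3.
Step 22. [r6c6∈{2}] r6c6 has the single candidate 2, so r6c6=2.

Answer: 3 5 2 4 6 1 / 1 6 4 5 2 3 / 6 3 1 2 5 4 / 4 2 5 3 1 6 / 2 4 6 1 3 5 / 5 1 3 6 4 2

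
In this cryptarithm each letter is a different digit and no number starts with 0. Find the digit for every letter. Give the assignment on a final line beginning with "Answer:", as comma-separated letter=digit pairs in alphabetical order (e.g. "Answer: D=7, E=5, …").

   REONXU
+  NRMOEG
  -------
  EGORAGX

Step 1. [col 1: U + G ≡ X (mod 10)] column 1 (U + G ≡ X (mod 10), carry-in 0) doesn't pin X yet; pick X=0 and continue, so X=0.
Step 2. [E] E is the leading digit of a 7-digit sum of two 6-digit numbers; the final carry is exactly 1 ⇒ E=1.
Step 3. [col 1: U + G ≡ X (mod 10)] G=2 is one option consistent with column 1 (U + G ≡ X (mod 10), carry-in 0) — take it. So G=2.
Step 4. [col 1: U + G ≡ X (mod 10)] column 1 reads U+G+carry(0)=X with G=2, X=0; with digits 0,1,2 already taken and all letters distinct, the only value for U is 8 ⇒ U=8.
Step 5. [col 3: N + O ≡ A (mod 10)] several values work for O in column 3 (N + O ≡ A (mod 10), carry-in 0); try O=5 ⇒ O=5.
Step 6. [col 3: N + O ≡ A (mod 10)] column 3 (N + O ≡ A (mod 10), carry-in 0) doesn't pin N yet; pick N=9 and continue ⇒ N=9.
Step 7. [col 3: N + O ≡ A (mod 10)] from column 3 (N=9, O=5, carry-in 0, digits 0,1,2,5,8,9 already taken and all letters distinct): A must equal 4, so A=4.
Step 8. [col 4: O + M ≡ R (mod 10)] column 4: given O=5, carry-in 1, and digits 0,1,2,4,5,8,9 already taken and all letters distinct, O+M≡R (mod 10) forces M=7. So M=7.
Step 9. [col 4: O + M ≡ R (mod 10)] column 4: given O=5, M=7, carry-in 1, and digits 0,1,2,4,5,7,8,9 already taken and all letters distinct, O+M≡R (mod 10) forces R=3, so R=3.

Answer: A=4, E=1, G=2, M=7, N=9, O=5, R=3, U=8, X=0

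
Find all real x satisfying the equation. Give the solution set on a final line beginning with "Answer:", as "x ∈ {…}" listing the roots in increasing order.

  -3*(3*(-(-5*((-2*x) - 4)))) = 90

Step 1. [-3*(3*(-(-5*((-2*x) - 4)))) = 90] LHS = -3·(…); ÷-3 both sides. So div: 3*(-(-5*((-2*x) - 4))) = -30.
Step 2. [3*(-(-5*((-2*x) - 4))) = -30] LHS = 3·(…); ÷3 both sides ⇒ div: -(-5*((-2*x) - 4)) = -10.
Step 3. [-(-5*((-2*x) - 4)) = -10] LHS negated; negate both sides, so neg: -5*((-2*x) - 4) = 10.
Step 4. [-5*((-2*x) - 4) = 10] -5·(inner) — divide through by -5, so div: (-2*x) - 4 = -2.
Step 5. [(-2*x) - 4 = -2] -2 | LHS and -2 | -2: pull -2 out, so factor: x + 2 = 1.
Step 6. [x + 2 = 1] +2 is outermost — subtract 2 both sides ⇒ sub: x = -1.

Answer: x ∈ {-1}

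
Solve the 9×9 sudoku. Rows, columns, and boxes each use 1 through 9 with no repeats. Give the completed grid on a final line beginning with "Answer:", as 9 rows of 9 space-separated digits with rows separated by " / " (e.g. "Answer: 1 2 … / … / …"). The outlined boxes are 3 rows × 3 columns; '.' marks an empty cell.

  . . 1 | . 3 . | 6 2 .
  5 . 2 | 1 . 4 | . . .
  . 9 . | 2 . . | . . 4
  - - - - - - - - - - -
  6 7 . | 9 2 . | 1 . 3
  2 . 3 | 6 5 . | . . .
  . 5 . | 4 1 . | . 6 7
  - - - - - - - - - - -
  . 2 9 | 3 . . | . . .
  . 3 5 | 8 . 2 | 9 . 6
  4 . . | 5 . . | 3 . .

Step 1. [r6c3∈{8}] r6c3 is down to just 8. So r6c3=8.
Step 2. [r3c8∈{1,3,5,7,8}] in row 3, 1 fits only at r3c8, so r3c8=1.
Step 3. [r5c6∈{7,8}] row 5 places 7 nowhere but r5c6 ⇒ r5c6=7.
Step 4. [r4c8∈{4,5,8}] 5 has one home in row 4: r4c8 ⇒ r4c8=5.
Step 5. [r2c8∈{3,7,8,9}] r2c8 is the only open cell in row 2 admitting 3, so r2c8=3.
Step 6. [r5c8∈{4,8,9}] across col 8, 9 lands solely at r5c8. So r5c8=9.
Step 7. [r5c9∈{8}] r5c9 is down to just 8. So r5c9=8.
Step 8. [r8c1∈{1,7}] across row 8, 1 lands solely at r8c1 ⇒ r8c1=1.
Step 9. [r1c4∈{7}] nothing but 7 survives at r1c4. So r1c4=7.
Step 10. [r1c1∈{8}] nothing but 8 survives at r1c1 ⇒ r1c1=8.
Step 11. [r7c1∈{7}] r7c1 is down to just 7, so r7c1=7.
Step 12. [r9c3∈{6}] r9c3 has the single candidate 6, so r9c3=6.
Step 13. [r2c9∈{9}] r2c9 is down to just 9, so r2c9=9.
Step 14. [r1c9∈{5}] only 5 remains possible at r1c9 ⇒ r1c9=5.
Step 15. [r9c5∈{7,9}] 9 has one home in col 5: r9c5, so r9c5=9.
Step 16. [r9c8∈{7,8}] across row 9, 7 lands solely at r9c8. So r9c8=7.
Step 17. [r8c8∈{4}] r8c8 is down to just 4 ⇒ r8c8=4.
Step 18. [r7c9∈{1}] nothing but 1 survives at r7c9. So r7c9=1.
Step 19. [r7c6∈{6}] r7c6's peers cover all but 6 ⇒ r7c6=6.
Step 20. [r2c7∈{7,8}] in row 2, 7 fits only at r2c7. So r2c7=7.
Step 21. [r2c5∈{6,8}] row 2 places 8 nowhere but r2c5 ⇒ r2c5=8.
Step 22. [r4c3∈{4}] nothing but 4 survives at r4c3. So r4c3=4.
Step 23. [r7c8∈{8}] nothing but 8 survives at r7c8. So r7c8=8.
Step 24. [r9c2∈{8}] nothing but 8 survives at r9c2 ⇒ r9c2=8.
Step 25. [r5c2∈{1}] r5c2 has the single candidate 1 ⇒ r5c2=1.
Step 26. [r3c3∈{7}] r3c3 has the single candidate 7 ⇒ r3c3=7.
Step 27. [r3c1∈{3}] nothing but 3 survives at r3c1. So r3c1=3.
Step 28. [r1c6∈{9}] only 9 remains possible at r1c6. So r1c6=9.
Step 29. [r9c9∈{2}] r9c9 is down to just 2 ⇒ r9c9=2.
Step 30. [r3c6∈{5}] only 5 remains possible at r3c6, so r3c6=5.
Step 31. [r4c6∈{8}] only 8 remains possible at r4c6. So r4c6=8.
Step 32. [r3c7∈{8}] only 8 remains possible at r3c7 ⇒ r3c7=8.
Step 33. [r7c7∈{5}] r7c7 has the single candidate 5, so r7c7=5.
Step 34. [r2c2∈{6}] only 6 remains possible at r2c2 ⇒ r2c2=6.
Step 35. [r7c5∈{4}] r7c5 has the single candidate 4, so r7c5=4.
Step 36. [r5c7∈{4}] r5c7 is down to just 4. So r5c7=4.
Step 37. [r9c6∈{1}] r9c6 has the single candidate 1 ⇒ r9c6=1.
Step 38. [r3c5∈{6}] only 6 remains possible at r3c5, so r3c5=6.
Step 39. [r6c1∈{9}] r6c1 is down to just 9. So r6c1=9.
Step 40. [r8c5∈{7}] nothing but 7 survives at r8c5, so r8c5=7.
Step 41. [r1c2∈{4}] r1c2 has the single candidate 4. So r1c2=4.
Step 42. [r6c7∈{2}] r6c7 is down to just 2. So r6c7=2.
Step 43. [r6c6∈{3}] r6c6 is down to just 3 ⇒ r6c6=3.

Answer: 8 4 1 7 3 9 6 2 5 / 5 6 2 1 8 4 7 3 9 / 3 9 7 2 6 5 8 1 4 / 6 7 4 9 2 8 1 5 3 / 2 1 3 6 5 7 4 9 8 / 9 5 8 4 1 3 2 6 7 / 7 2 9 3 4 6 5 8 1 / 1 3 5 8 7 2 9 4 6 / 4 8 6 5 9 1 3 7 2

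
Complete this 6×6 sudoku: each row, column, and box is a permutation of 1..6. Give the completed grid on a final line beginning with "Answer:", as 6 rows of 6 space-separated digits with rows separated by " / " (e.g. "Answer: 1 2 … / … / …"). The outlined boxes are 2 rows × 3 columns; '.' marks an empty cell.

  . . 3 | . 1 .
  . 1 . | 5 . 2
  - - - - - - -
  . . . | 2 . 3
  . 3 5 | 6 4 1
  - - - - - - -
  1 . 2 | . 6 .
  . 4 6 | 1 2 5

Step 1. [r2c1∈{4,6}] row 2 places 6 nowhere but r2c1. So r2c1=6.
Step 2. [r1c1∈{2,4,5}] in col 1, 5 fits only at r1c1, so r1c1=5.
Step 3. [r1c4∈{4}] r1c4's peers cover all but 4, so r1c4=4.
Step 4. [r3c3∈{1,4}] across row 3, 1 lands solely at r3c3, so r3c3=1.
Step 5. [r5c6∈{4}] r5c6 has the single candidate 4 ⇒ r5c6=4.
Step 6. [r5c2∈{5}] nothing but 5 survives at r5c2 ⇒ r5c2=5.
Step 7. [r3c5∈{5}] only 5 remains possible at r3c5, so r3c5=5.
Step 8. [r5c4∈{3}] only 3 remains possible at r5c4. So r5c4=3.
Step 9. [r4c1∈{2}] r4c1 is down to just 2 ⇒ r4c1=2.
Step 10. [r6c1∈{3}] r6c1 is down to just 3, so r6c1=3.
Step 11. [r1c2∈{2}] only 2 remains possible at r1c2, so r1c2=2.
Step 12. [r3c2∈{6}] r3c2 is down to just 6, so r3c2=6.
Step 13. [r2c3∈{4}] only 4 remains possible at r2c3, so r2c3=4.
Step 14. [r2c5∈{3}] r2c5's peers cover all but 3 ⇒ r2c5=3.
Step 15. [r1c6∈{6}] r1c6 has the single candidate 6. So r1c6=6.
Step 16. [r3c1∈{4}] nothing but 4 survives at r3c1, so r3c1=4.

Answer: 5 2 3 4 1 6 / 6 1 4 5 3 2 / 4 6 1 2 5 3 / 2 3 5 6 4 1 / 1 5 2 3 6 4 / 3 4 6 1 2 5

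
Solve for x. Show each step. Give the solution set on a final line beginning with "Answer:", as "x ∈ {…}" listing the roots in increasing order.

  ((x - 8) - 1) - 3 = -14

Step 1. [((x - 8) - 1) - 3 = -14] 3 comes off first (add 3), so sub: (x - 8) - 1 = -11.
Step 2. [(x - 8) - 1 = -11] -1 is outermost — add 1 both sides ⇒ sub: x - 8 = -10.
Step 3. [x - 8 = -10] -8 is outermost — add 8 both sides. So sub: x = -2.

Answer: x ∈ {-2}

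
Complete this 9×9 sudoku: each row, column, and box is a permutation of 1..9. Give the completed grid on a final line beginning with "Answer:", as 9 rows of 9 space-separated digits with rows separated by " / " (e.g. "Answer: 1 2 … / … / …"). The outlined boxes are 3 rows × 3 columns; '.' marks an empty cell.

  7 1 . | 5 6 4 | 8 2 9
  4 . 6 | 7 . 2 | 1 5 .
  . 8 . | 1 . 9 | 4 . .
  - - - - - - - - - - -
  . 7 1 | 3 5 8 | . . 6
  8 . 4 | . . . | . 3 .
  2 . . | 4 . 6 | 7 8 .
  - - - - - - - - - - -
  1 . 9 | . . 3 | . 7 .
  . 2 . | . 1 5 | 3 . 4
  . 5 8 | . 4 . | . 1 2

Step 1. [r3c5∈{3}] only 3 remains possible at r3c5 ⇒ r3c5=3.
Step 2. [r8c4∈{6,8,9}] in row 8, 8 fits only at r8c4, so r8c4=8.
Step 3. [r4c1∈{9}] r4c1 is down to just 9 ⇒ r4c1=9.
Step 4. [r5c7∈{2,5,9}] 9 has one home in box 6: r5c7. So r5c7=9.
Step 5. [r9c7∈{6}] r9c7's peers cover all but 6, so r9c7=6.
Step 6. [r6c3∈{3,5}] in box 4, 5 fits only at r6c3 ⇒ r6c3=5.
Step 7. [r5c5∈{2,7}] r5c5 is the only open cell in col 5 admitting 7 ⇒ r5c5=7.
Step 8. [r7c4∈{2,6}] across col 4, 6 lands solely at r7c4. So r7c4=6.
Step 9. [r5c9∈{1,5}] r5c9 is the only open cell in row 5 admitting 5 ⇒ r5c9=5.
Step 10. [r6c2∈{3}] r6c2 has the single candidate 3, so r6c2=3.
Step 11. [r9c4∈{9}] nothing but 9 survives at r9c4. So r9c4=9.
Step 12. [r3c9∈{7}] r3c9 is down to just 7. So r3c9=7.
Step 13. [r1c3∈{3}] r1c3's peers cover all but 3, so r1c3=3.
Step 14. [r4c7∈{2}] r4c7's peers cover all but 2 ⇒ r4c7=2.
Step 15. [r3c8∈{6}] r3c8 has the single candidate 6. So r3c8=6.
Step 16. [r8c8∈{9}] r8c8's peers cover all but 9, so r8c8=9.
Step 17. [r9c6∈{7}] nothing but 7 survives at r9c6, so r9c6=7.
Step 18. [r8c3∈{7}] r8c3 has the single candidate 7. So r8c3=7.
Step 19. [r6c9∈{1}] r6c9 is down to just 1. So r6c9=1.
Step 20. [r5c4∈{2}] r5c4 is down to just 2. So r5c4=2.
Step 21. [r3c3∈{2}] r3c3 is down to just 2, so r3c3=2.
Step 22. [r7c7∈{5}] r7c7 has the single candidate 5. So r7c7=5.
Step 23. [r7c5∈{2}] nothing but 2 survives at r7c5. So r7c5=2.
Step 24. [r3c1∈{5}] r3c1's peers cover all but 5 ⇒ r3c1=5.
Step 25. [r2c5∈{8}] r2c5 is down to just 8, so r2c5=8.
Step 26. [r2c2∈{9}] r2c2 is down to just 9, so r2c2=9.
Step 27. [r7c2∈{4}] only 4 remains possible at r7c2, so r7c2=4.
Step 28. [r4c8∈{4}] r4c8 has the single candidate 4 ⇒ r4c8=4.
Step 29. [r2c9∈{3}] nothing but 3 survives at r2c9 ⇒ r2c9=3.
Step 30. [r5c2∈{6}] only 6 remains possible at r5c2, so r5c2=6.
Step 31. [r7c9∈{8}] nothing but 8 survives at r7c9, so r7c9=8.
Step 32. [r6c5∈{9}] r6c5's peers cover all but 9 ⇒ r6c5=9.
Step 33. [r5c6∈{1}] r5c6 has the single candidate 1 ⇒ r5c6=1.
Step 34. [r9c1∈{3}] r9c1 is down to just 3. So r9c1=3.
Step 35. [r8c1∈{6}] r8c1 has the single candidate 6 ⇒ r8c1=6.

Answer: 7 1 3 5 6 4 8 2 9 / 4 9 6 7 8 2 1 5 3 / 5 8 2 1 3 9 4 6 7 / 9 7 1 3 5 8 2 4 6 / 8 6 4 2 7 1 9 3 5 / 2 3 5 4 9 6 7 8 1 / 1 4 9 6 2 3 5 7 8 / 6 2 7 8 1 5 3 9 4 / 3 5 8 9 4 7 6 1 2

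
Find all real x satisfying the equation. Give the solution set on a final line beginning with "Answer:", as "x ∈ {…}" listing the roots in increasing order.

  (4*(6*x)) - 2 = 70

Step 1. [(4*(6*x)) - 2 = 70] -2 is outermost — add 2 both sides, so sub: 4*(6*x) = 72.
Step 2. [4*(6*x) = 72] divide by the outer 4 ⇒ div: 6*x = 18.
Step 3. [6*x = 18] 6 out front; divide by 6, so div: x = 3.

Answer: x ∈ {3}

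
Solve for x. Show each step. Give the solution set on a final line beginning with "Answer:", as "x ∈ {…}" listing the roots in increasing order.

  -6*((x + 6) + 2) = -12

Step 1. [-6*((x + 6) + 2) = -12] leading coefficient -6: divide by -6 ⇒ div: (x + 6) + 2 = 2.
Step 2. [(x + 6) + 2 = 2] the outer +2 inverts by subtracting 2 ⇒ sub: x + 6 = 0.
Step 3. [x + 6 = 0] subtract 6: x sits inside (… + 6) ⇒ sub: x = -6.

Answer: x ∈ {-6}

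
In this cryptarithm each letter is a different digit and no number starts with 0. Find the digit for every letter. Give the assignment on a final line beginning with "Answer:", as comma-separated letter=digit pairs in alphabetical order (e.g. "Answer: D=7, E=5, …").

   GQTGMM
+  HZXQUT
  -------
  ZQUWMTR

Step 1. [col 1: M + T ≡ R (mod 10)] M=2 is one option consistent with column 1 (M + T ≡ R (mod 10), carry-in 0) — take it. So M=2.
Step 2. [col 1: M + T ≡ R (mod 10)] R=0 is one option consistent with column 1 (M + T ≡ R (mod 10), carry-in 0) — take it. So R=0.
Step 3. [Z] Z is the leading digit of a 7-digit sum of two 6-digit numbers; the final carry is exactly 1 ⇒ Z=1.
Step 4. [col 1: M + T ≡ R (mod 10)] from column 1 (M=2, R=0, carry-in 0, digits 0,1,2 already taken and all letters distinct): T must equal 8 ⇒ T=8.
Step 5. [col 2: M + U ≡ T (mod 10)] from column 2 (M=2, T=8, carry-in 1, digits 0,1,2,8 already taken and all letters distinct): U must equal 5. So U=5.
Step 6. [col 3: G + Q ≡ M (mod 10)] several values work for Q in column 3 (G + Q ≡ M (mod 10), carry-in 0); try Q=3. So Q=3.
Step 7. [col 3: G + Q ≡ M (mod 10)] in column 3 we have G+Q≡M with carry-in 0; given Q=3, M=2 and digits 0,1,2,3,5,8 already taken and all letters distinct, that pins G to 9, so G=9.
Step 8. [col 4: T + X ≡ W (mod 10)] column 4: given T=8, carry-in 1, and digits 0,1,2,3,5,8,9 already taken and all letters distinct, T+X≡W (mod 10) forces W=6. So W=6.
Step 9. [col 4: T + X ≡ W (mod 10)] column 4: given T=8, W=6, carry-in 1, and digits 0,1,2,3,5,6,8,9 already taken and all letters distinct, T+X≡W (mod 10) forces X=7. So X=7.
Step 10. [col 6: G + H ≡ Q (mod 10)] column 6 reads G+H+carry(0)=Q with G=9, Q=3; with digits 0,1,2,3,5,6,7,8,9 already taken and all letters distinct, the only value for H is 4 ⇒ H=4.

Answer: G=9, H=4, M=2, Q=3, R=0, T=8, U=5, W=6, X=7, Z=1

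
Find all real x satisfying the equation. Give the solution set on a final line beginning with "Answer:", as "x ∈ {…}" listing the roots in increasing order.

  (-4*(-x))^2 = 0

Step 1. [(-4*(-x))^2 = 0] 0 ≥ 0, LHS is (·)² — take ±√ ⇒ sqrt: -4*(-x) = 0.
Step 2. [-4*(-x) = 0] -4·(inner) — divide through by -4, so div: -x = 0.
Step 3. [-x = 0] leading − — multiply by −1, so neg: x = 0.

Answer: x ∈ {0}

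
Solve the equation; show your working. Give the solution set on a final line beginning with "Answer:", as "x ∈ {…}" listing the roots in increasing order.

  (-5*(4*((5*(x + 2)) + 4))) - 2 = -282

Step 1. [(-5*(4*((5*(x + 2)) + 4))) - 2 = -282] add 2: x sits inside (… - 2). So sub: -5*(4*((5*(x + 2)) + 4)) = -280.
Step 2. [-5*(4*((5*(x + 2)) + 4)) = -280] -5·(inner) — divide through by -5, so div: 4*((5*(x + 2)) + 4) = 56.
Step 3. [4*((5*(x + 2)) + 4) = 56] leading coefficient 4: divide by 4 ⇒ div: (5*(x + 2)) + 4 = 14.
Step 4. [(5*(x + 2)) + 4 = 14] peel the +4: subtract 4 from each side ⇒ sub: 5*(x + 2) = 10.
Step 5. [5*(x + 2) = 10] LHS = 5·(…); ÷5 both sides ⇒ div: x + 2 = 2.
Step 6. [x + 2 = 2] +2 is outermost — subtract 2 both sides, so sub: x = 0.

Answer: x ∈ {0}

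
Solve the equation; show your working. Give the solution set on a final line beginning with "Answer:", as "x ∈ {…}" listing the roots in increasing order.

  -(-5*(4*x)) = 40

Step 1. [-(-5*(4*x)) = 40] LHS negated; negate both sides ⇒ neg: -5*(4*x) = -40.
Step 2. [-5*(4*x) = -40] -5 out front; divide by -5. So div: 4*x = 8.
Step 3. [4*x = 8] leading coefficient 4: divide by 4, so div: x = 2.

Answer: x ∈ {2}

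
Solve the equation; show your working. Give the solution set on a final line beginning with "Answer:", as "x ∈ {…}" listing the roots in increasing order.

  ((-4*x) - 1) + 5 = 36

Step 1. [((-4*x) - 1) + 5 = 36] +5 is outermost — subtract 5 both sides ⇒ sub: (-4*x) - 1 = 31.
Step 2. [(-4*x) - 1 = 31] add 1: x sits inside (… - 1) ⇒ sub: -4*x = 32.
Step 3. [-4*x = 32] LHS = -4·(…); ÷-4 both sides. So div: x = -8.

Answer: x ∈ {-8}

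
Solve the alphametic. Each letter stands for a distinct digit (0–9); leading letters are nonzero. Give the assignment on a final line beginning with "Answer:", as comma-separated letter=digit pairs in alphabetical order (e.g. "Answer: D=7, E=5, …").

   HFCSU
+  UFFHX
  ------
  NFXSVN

Step 1. [col 1: U + X ≡ N (mod 10)] column 1 (U + X ≡ N (mod 10), carry-in 0) doesn't pin U yet; pick U=8 and continue, so U=8.
Step 2. [col 1: U + X ≡ N (mod 10)] no forcing yet in column 1 (carry-in 0); X=3 is free and consistent — try it. So X=3.
Step 3. [col 1: U + X ≡ N (mod 10)] in column 1 we have U+X≡N with carry-in 0; given U=8, X=3 and digits 3,8 already taken and all letters distinct, that pins N to 1. So N=1.
Step 4. [col 2: S + H ≡ V (mod 10)] several values work for V in column 2 (S + H ≡ V (mod 10), carry-in 1); try V=0. So V=0.
Step 5. [col 2: S + H ≡ V (mod 10)] column 2 (S + H ≡ V (mod 10), carry-in 1) doesn't pin H yet; pick H=7 and continue ⇒ H=7.
Step 6. [col 2: S + H ≡ V (mod 10)] column 2 reads S+H+carry(1)=V with H=7, V=0; with digits 0,1,3,7,8 already taken and all letters distinct, the only value for S is 2 ⇒ S=2.
Step 7. [col 3: C + F ≡ S (mod 10)] C=5 is one option consistent with column 3 (C + F ≡ S (mod 10), carry-in 1) — take it, so C=5.
Step 8. [col 3: C + F ≡ S (mod 10)] from column 3 (C=5, S=2, carry-in 1, digits 0,1,2,3,5,7,8 already taken and all letters distinct): F must equal 6 ⇒ F=6.

Answer: C=5, F=6, H=7, N=1, S=2, U=8, V=0, X=3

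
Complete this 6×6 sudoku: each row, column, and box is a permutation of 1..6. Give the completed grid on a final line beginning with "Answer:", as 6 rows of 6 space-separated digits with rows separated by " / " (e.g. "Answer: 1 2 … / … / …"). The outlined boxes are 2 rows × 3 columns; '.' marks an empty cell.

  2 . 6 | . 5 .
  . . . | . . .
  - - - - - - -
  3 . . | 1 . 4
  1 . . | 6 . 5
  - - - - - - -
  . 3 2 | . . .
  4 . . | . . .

Step 1. [r2c3∈{1,3,4,5}] across col 3, 3 lands solely at r2c3. So r2c3=3.
Step 2. [r3c5∈{2}] r3c5's peers cover all but 2 ⇒ r3c5=2.
Step 3. [r6c3∈{1,5}] r6c3 is the only open cell in col 3 admitting 1. So r6c3=1.
Step 4. [r5c1∈{5,6}] 6 has one home in col 1: r5c1, so r5c1=6.
Step 5. [r6c2∈{5}] only 5 remains possible at r6c2 ⇒ r6c2=5.
Step 6. [r5c6∈{1}] nothing but 1 survives at r5c6, so r5c6=1.
Step 7. [r2c5∈{1,4,6}] 1 has one home in col 5: r2c5 ⇒ r2c5=1.
Step 8. [r2c2∈{4}] r2c2 has the single candidate 4. So r2c2=4.
Step 9. [r1c4∈{3,4}] in row 1, 4 fits only at r1c4, so r1c4=4.
Step 10. [r6c4∈{2,3}] in col 4, 3 fits only at r6c4, so r6c4=3.
Step 11. [r6c6∈{2,6}] row 6 places 2 nowhere but r6c6 ⇒ r6c6=2.
Step 12. [r3c2∈{6}] r3c2 is down to just 6, so r3c2=6.
Step 13. [r1c6∈{3}] r1c6 has the single candidate 3. So r1c6=3.
Step 14. [r2c1∈{5}] r2c1's peers cover all but 5 ⇒ r2c1=5.
Step 15. [r6c5∈{6}] r6c5 has the single candidate 6. So r6c5=6.
Step 16. [r2c6∈{6}] only 6 remains possible at r2c6. So r2c6=6.
Step 17. [r2c4∈{2}] only 2 remains possible at r2c4, so r2c4=2.
Step 18. [r4c3∈{4}] r4c3 is down to just 4 ⇒ r4c3=4.
Step 19. [r1c2∈{1}] only 1 remains possible at r1c2. So r1c2=1.
Step 20. [r5c5∈{4}] r5c5 is down to just 4. So r5c5=4.
Step 21. [r4c2∈{2}] r4c2 is down to just 2 ⇒ r4c2=2.
Step 22. [r4c5∈{3}] nothing but 3 survives at r4c5. So r4c5=3.
Step 23. [r3c3∈{5}] r3c3 is down to just 5, so r3c3=5.
Step 24. [r5c4∈{5}] r5c4's peers cover all but 5, so r5c4=5.

Answer: 2 1 6 4 5 3 / 5 4 3 2 1 6 / 3 6 5 1 2 4 / 1 2 4 6 3 5 / 6 3 2 5 4 1 / 4 5 1 3 6 2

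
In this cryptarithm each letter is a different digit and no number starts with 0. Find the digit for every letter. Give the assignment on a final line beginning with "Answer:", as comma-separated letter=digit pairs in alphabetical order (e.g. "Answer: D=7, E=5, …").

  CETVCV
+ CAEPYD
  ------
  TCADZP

Step 1. [col 1: V + D ≡ P (mod 10)] several values work for D in column 1 (V + D ≡ P (mod 10), carry-in 0); try D=4 ⇒ D=4.
Step 2. [col 1: V + D ≡ P (mod 10)] several values work for P in column 1 (V + D ≡ P (mod 10), carry-in 0); try P=9. So P=9.
Step 3. [col 1: V + D ≡ P (mod 10)] from column 1 (D=4, P=9, carry-in 0, digits 4,9 already taken and all letters distinct): V must equal 5, so V=5.
Step 4. [col 2: C + Y ≡ Z (mod 10)] Z=7 is one option consistent with column 2 (C + Y ≡ Z (mod 10), carry-in 0) — take it. So Z=7.
Step 5. [col 2: C + Y ≡ Z (mod 10)] column 2 (C + Y ≡ Z (mod 10), carry-in 0) doesn't pin C yet; pick C=1 and continue ⇒ C=1.
Step 6. [col 2: C + Y ≡ Z (mod 10)] column 2 reads C+Y+carry(0)=Z with C=1, Z=7; with digits 1,4,5,7,9 already taken and all letters distinct, the only value for Y is 6 ⇒ Y=6.
Step 7. [col 4: T + E ≡ A (mod 10)] column 4 (T + E ≡ A (mod 10), carry-in 1) doesn't pin A yet; pick A=2 and continue ⇒ A=2.
Step 8. [col 4: T + E ≡ A (mod 10)] T=3 is one option consistent with column 4 (T + E ≡ A (mod 10), carry-in 1) — take it. So T=3.
Step 9. [col 4: T + E ≡ A (mod 10)] column 4: given T=3, A=2, carry-in 1, and digits 1,2,3,4,5,6,7,9 already taken and all letters distinct, T+E≡A (mod 10) forces E=8, so E=8.

Answer: A=2, C=1, D=4, E=8, P=9, T=3, V=5, Y=6, Z=7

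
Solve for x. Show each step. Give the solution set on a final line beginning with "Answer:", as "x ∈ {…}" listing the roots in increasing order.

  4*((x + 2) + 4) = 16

Step 1. [4*((x + 2) + 4) = 16] 4·(inner) — divide through by 4. So div: (x + 2) + 4 = 4.
Step 2. [(x + 2) + 4 = 4] peel the +4: subtract 4 from each side. So sub: x + 2 = 0.
Step 3. [x + 2 = 0] 2 comes off first (subtract 2). So sub: x = -2.

Answer: x ∈ {-2}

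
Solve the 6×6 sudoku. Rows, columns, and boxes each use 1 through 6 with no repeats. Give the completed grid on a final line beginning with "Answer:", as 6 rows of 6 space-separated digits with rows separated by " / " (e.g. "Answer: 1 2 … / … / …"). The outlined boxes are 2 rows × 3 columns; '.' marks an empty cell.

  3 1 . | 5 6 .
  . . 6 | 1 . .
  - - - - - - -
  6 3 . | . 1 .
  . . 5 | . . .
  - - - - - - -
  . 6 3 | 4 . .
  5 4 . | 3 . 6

Step 1. [r4c2∈{2}] only 2 remains possible at r4c2. So r4c2=2.
Step 2. [r6c5∈{2}] nothing but 2 survives at r6c5, so r6c5=2.
Step 3. [r3c3∈{4}] r3c3 has the single candidate 4, so r3c3=4.
Step 4. [r1c6∈{2,4}] row 1 places 4 nowhere but r1c6. So r1c6=4.
Step 5. [r2c6∈{2,3}] box 2 places 2 nowhere but r2c6, so r2c6=2.
Step 6. [r5c6∈{1,5}] in col 6, 1 fits only at r5c6 ⇒ r5c6=1.
Step 7. [r4c5∈{3,4}] row 4 places 4 nowhere but r4c5 ⇒ r4c5=4.
Step 8. [r2c2∈{5}] nothing but 5 survives at r2c2 ⇒ r2c2=5.
Step 9. [r6c3∈{1}] r6c3 has the single candidate 1 ⇒ r6c3=1.
Step 10. [r2c5∈{3}] only 3 remains possible at r2c5. So r2c5=3.
Step 11. [r3c6∈{5}] r3c6 has the single candidate 5. So r3c6=5.
Step 12. [r4c4∈{6}] r4c4 is down to just 6 ⇒ r4c4=6.
Step 13. [r5c1∈{2}] r5c1 has the single candidate 2 ⇒ r5c1=2.
Step 14. [r5c5∈{5}] r5c5 has the single candidate 5. So r5c5=5.
Step 15. [r2c1∈{4}] r2c1 has the single candidate 4. So r2c1=4.
Step 16. [r3c4∈{2}] nothing but 2 survives at r3c4, so r3c4=2.
Step 17. [r4c1∈{1}] only 1 remains possible at r4c1, so r4c1=1.
Step 18. [r4c6∈{3}] nothing but 3 survives at r4c6, so r4c6=3.
Step 19. [r1c3∈{2}] r1c3's peers cover all but 2. So r1c3=2.

Answer: 3 1 2 5 6 4 / 4 5 6 1 3 2 / 6 3 4 2 1 5 / 1 2 5 6 4 3 / 2 6 3 4 5 1 / 5 4 1 3 2 6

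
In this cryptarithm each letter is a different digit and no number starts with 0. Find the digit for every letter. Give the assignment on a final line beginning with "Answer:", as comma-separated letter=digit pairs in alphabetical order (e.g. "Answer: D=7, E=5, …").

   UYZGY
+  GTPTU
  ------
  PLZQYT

Step 1. [col 1: Y + U ≡ T (mod 10)] no forcing yet in column 1 (carry-in 0); U=7 is free and consistent — try it ⇒ U=7.
Step 2. [col 1: Y + U ≡ T (mod 10)] no forcing yet in column 1 (carry-in 0); Y=8 is free and consistent — try it. So Y=8.
Step 3. [col 1: Y + U ≡ T (mod 10)] column 1 reads Y+U+carry(0)=T with Y=8, U=7; with digits 7,8 already taken and all letters distinct, the only value for T is 5. So T=5.
Step 4. [P] P is the leading digit of a 6-digit sum of two 5-digit numbers; the final carry is exactly 1, so P=1.
Step 5. [col 2: G + T ≡ Y (mod 10)] column 2: given T=5, Y=8, carry-in 1, and digits 1,5,7,8 already taken and all letters distinct, G+T≡Y (mod 10) forces G=2. So G=2.
Step 6. [col 3: Z + P ≡ Q (mod 10)] no forcing yet in column 3 (carry-in 0); Z=3 is free and consistent — try it, so Z=3.
Step 7. [col 3: Z + P ≡ Q (mod 10)] from column 3 (Z=3, P=1, carry-in 0, digits 1,2,3,5,7,8 already taken and all letters distinct): Q must equal 4, so Q=4.
Step 8. [col 5: U + G ≡ L (mod 10)] column 5 reads U+G+carry(1)=L with U=7, G=2; with digits 1,2,3,4,5,7,8 already taken and all letters distinct, the only value for L is 0. So L=0.

Answer: G=2, L=0, P=1, Q=4, T=5, U=7, Y=8, Z=3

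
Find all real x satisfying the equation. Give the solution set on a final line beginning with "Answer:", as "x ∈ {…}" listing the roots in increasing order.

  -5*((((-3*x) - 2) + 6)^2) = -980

Step 1. [-5*((((-3*x) - 2) + 6)^2) = -980] leading coefficient -5: divide by -5. So div: (((-3*x) - 2) + 6)^2 = 196.
Step 2. [(((-3*x) - 2) + 6)^2 = 196] 196 ≥ 0, LHS is (·)² — take ±√, so sqrt: ((-3*x) - 2) + 6 = 14 or -14.
Step 3. [((-3*x) - 2) + 6 = 14 or -14] peel the +6: subtract 6 from each side, so sub: (-3*x) - 2 = 8 or -20.
Step 4. [(-3*x) - 2 = 8 or -20] add 2: x sits inside (… - 2) ⇒ sub: -3*x = 10 or -18.
Step 5. [-3*x = 10 or -18] divide by the outer -3 ⇒ div: x = -10/3 or 6.

Answer: x ∈ {-10/3, 6}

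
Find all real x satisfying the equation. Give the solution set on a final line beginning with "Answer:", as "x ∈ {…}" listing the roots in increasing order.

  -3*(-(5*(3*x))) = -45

Step 1. [-3*(-(5*(3*x))) = -45] divide by the outer -3, so div: -(5*(3*x)) = 15.
Step 2. [-(5*(3*x)) = 15] LHS negated; negate both sides. So neg: 5*(3*x) = -15.
Step 3. [5*(3*x) = -15] leading coefficient 5: divide by 5. So div: 3*x = -3.
Step 4. [3*x = -3] 3·(inner) — divide through by 3 ⇒ div: x = -1.

Answer: x ∈ {-1}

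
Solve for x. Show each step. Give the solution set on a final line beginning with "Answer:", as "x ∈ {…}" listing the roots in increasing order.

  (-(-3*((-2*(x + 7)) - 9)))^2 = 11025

Step 1. [(-(-3*((-2*(x + 7)) - 9)))^2 = 11025] LHS squared, RHS 11025 ≥ 0: apply √ (±). So sqrt: -(-3*((-2*(x + 7)) - 9)) = 105 or -105.
Step 2. [-(-3*((-2*(x + 7)) - 9)) = 105 or -105] LHS negated; negate both sides ⇒ neg: -3*((-2*(x + 7)) - 9) = -105 or 105.
Step 3. [-3*((-2*(x + 7)) - 9) = -105 or 105] -3 out front; divide by -3, so div: (-2*(x + 7)) - 9 = 35 or -35.
Step 4. [(-2*(x + 7)) - 9 = 35 or -35] 9 comes off first (add 9), so sub: -2*(x + 7) = 44 or -26.
Step 5. [-2*(x + 7) = 44 or -26] -2 out front; divide by -2, so div: x + 7 = -22 or 13.
Step 6. [x + 7 = -22 or 13] the outer +7 inverts by subtracting 7 ⇒ sub: x = -29 or 6.

Answer: x ∈ {-29, 6}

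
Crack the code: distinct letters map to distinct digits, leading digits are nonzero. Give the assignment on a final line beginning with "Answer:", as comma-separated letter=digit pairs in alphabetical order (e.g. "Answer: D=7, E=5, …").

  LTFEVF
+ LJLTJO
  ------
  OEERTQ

Step 1. [col 1: F + O ≡ Q (mod 10)] several values work for Q in column 1 (F + O ≡ Q (mod 10), carry-in 0); try Q=7 ⇒ Q=7.
Step 2. [col 1: F + O ≡ Q (mod 10)] F=9 is one option consistent with column 1 (F + O ≡ Q (mod 10), carry-in 0) — take it ⇒ F=9.
Step 3. [col 1: F + O ≡ Q (mod 10)] column 1 reads F+O+carry(0)=Q with F=9, Q=7; with digits 7,9 already taken and all letters distinct, the only value for O is 8. So O=8.
Step 4. [col 2: V + J ≡ T (mod 10)] J=0 is one option consistent with column 2 (V + J ≡ T (mod 10), carry-in 1) — take it. So J=0.
Step 5. [col 2: V + J ≡ T (mod 10)] several values work for V in column 2 (V + J ≡ T (mod 10), carry-in 1); try V=1, so V=1.
Step 6. [col 2: V + J ≡ T (mod 10)] column 2: given V=1, J=0, carry-in 1, and digits 0,1,7,8,9 already taken and all letters distinct, V+J≡T (mod 10) forces T=2 ⇒ T=2.
Step 7. [col 3: E + T ≡ R (mod 10)] column 3 (E + T ≡ R (mod 10), carry-in 0) doesn't pin R yet; pick R=5 and continue, so R=5.
Step 8. [col 3: E + T ≡ R (mod 10)] column 3 reads E+T+carry(0)=R with T=2, R=5; with digits 0,1,2,5,7,8,9 already taken and all letters distinct, the only value for E is 3. So E=3.
Step 9. [col 4: F + L ≡ E (mod 10)] column 4: given F=9, E=3, carry-in 0, and digits 0,1,2,3,5,7,8,9 already taken and all letters distinct, F+L≡E (mod 10) forces L=4, so L=4.

Answer: E=3, F=9, J=0, L=4, O=8, Q=7, R=5, T=2, V=1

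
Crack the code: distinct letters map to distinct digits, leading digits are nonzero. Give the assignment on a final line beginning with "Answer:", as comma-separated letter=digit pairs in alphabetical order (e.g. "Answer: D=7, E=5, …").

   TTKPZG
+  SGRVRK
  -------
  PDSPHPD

Step 1. [P] the sum has 7 digits but both addends have 6; that extra leading digit P is the final carry, namely 1. So P=1.
Step 2. [col 1: G + K ≡ D (mod 10)] column 1 (G + K ≡ D (mod 10), carry-in 0) doesn't pin G yet; pick G=2 and continue. So G=2.
Step 3. [col 1: G + K ≡ D (mod 10)] D=5 is one option consistent with column 1 (G + K ≡ D (mod 10), carry-in 0) — take it, so D=5.
Step 4. [col 1: G + K ≡ D (mod 10)] column 1: given G=2, D=5, carry-in 0, and digits 1,2,5 already taken and all letters distinct, G+K≡D (mod 10) forces K=3. So K=3.
Step 5. [col 2: Z + R ≡ P (mod 10)] column 2 (Z + R ≡ P (mod 10), carry-in 0) doesn't pin R yet; pick R=7 and continue. So R=7.
Step 6. [col 2: Z + R ≡ P (mod 10)] from column 2 (R=7, P=1, carry-in 0, digits 1,2,3,5,7 already taken and all letters distinct): Z must equal 4 ⇒ Z=4.
Step 7. [col 3: P + V ≡ H (mod 10)] column 3 (P + V ≡ H (mod 10), carry-in 1) doesn't pin V yet; pick V=8 and continue, so V=8.
Step 8. [col 3: P + V ≡ H (mod 10)] in column 3 we have P+V≡H with carry-in 1; given P=1, V=8 and digits 1,2,3,4,5,7,8 already taken and all letters distinct, that pins H to 0. So H=0.
Step 9. [col 5: T + G ≡ S (mod 10)] in column 5 we have T+G≡S with carry-in 1; given G=2 and digits 0,1,2,3,4,5,7,8 already taken and all letters distinct, that pins T to 6, so T=6.
Step 10. [col 5: T + G ≡ S (mod 10)] in column 5 we have T+G≡S with carry-in 1; given T=6, G=2 and digits 0,1,2,3,4,5,6,7,8 already taken and all letters distinct, that pins S to 9. So S=9.

Answer: D=5, G=2, H=0, K=3, P=1, R=7, S=9, T=6, V=8, Z=4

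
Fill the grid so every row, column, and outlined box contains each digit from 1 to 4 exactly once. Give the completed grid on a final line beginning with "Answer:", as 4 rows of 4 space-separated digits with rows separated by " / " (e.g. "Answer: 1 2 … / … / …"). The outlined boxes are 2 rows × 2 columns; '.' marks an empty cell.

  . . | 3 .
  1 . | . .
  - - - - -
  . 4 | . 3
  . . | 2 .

Step 1. [r4c4∈{1,4}] 4 has one home in row 4: r4c4. So r4c4=4.
Step 2. [r1c2∈{2}] r1c2's peers cover all but 2, so r1c2=2.
Step 3. [r4c1∈{3}] r4c1's peers cover all but 3, so r4c1=3.
Step 4. [r1c4∈{1}] nothing but 1 survives at r1c4 ⇒ r1c4=1.
Step 5. [r2c4∈{2}] r2c4's peers cover all but 2, so r2c4=2.
Step 6. [r3c3∈{1}] nothing but 1 survives at r3c3, so r3c3=1.
Step 7. [r3c1∈{2}] r3c1's peers cover all but 2, so r3c1=2.
Step 8. [r1c1∈{4}] nothing but 4 survives at r1c1, so r1c1=4.
Step 9. [r2c3∈{4}] r2c3 has the single candidate 4 ⇒ r2c3=4.
Step 10. [r2c2∈{3}] r2c2's peers cover all but 3. So r2c2=3.
Step 11. [r4c2∈{1}] r4c2 has the single candidate 1 ⇒ r4c2=1.

Answer: 4 2 3 1 / 1 3 4 2 / 2 4 1 3 / 3 1 2 4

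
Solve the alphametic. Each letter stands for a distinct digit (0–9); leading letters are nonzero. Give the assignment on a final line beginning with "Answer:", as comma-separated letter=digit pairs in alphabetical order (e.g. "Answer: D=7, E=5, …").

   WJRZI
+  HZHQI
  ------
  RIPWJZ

Step 1. [col 1: I + I ≡ Z (mod 10)] I=3 is one option consistent with column 1 (I + I ≡ Z (mod 10), carry-in 0) — take it. So I=3.
Step 2. [col 1: I + I ≡ Z (mod 10)] column 1: given I=3, carry-in 0, and digits 3 already taken and all letters distinct, I+I≡Z (mod 10) forces Z=6, so Z=6.
Step 3. [R] adding two 5-digit numbers gives at most 5+1 digits, and here it does — R is that final carry and must be 1 ⇒ R=1.
Step 4. [col 2: Z + Q ≡ J (mod 10)] column 2 (Z + Q ≡ J (mod 10), carry-in 0) doesn't pin J yet; pick J=4 and continue. So J=4.
Step 5. [col 2: Z + Q ≡ J (mod 10)] in column 2 we have Z+Q≡J with carry-in 0; given Z=6, J=4 and digits 1,3,4,6 already taken and all letters distinct, that pins Q to 8 ⇒ Q=8.
Step 6. [col 3: R + H ≡ W (mod 10)] no forcing yet in column 3 (carry-in 1); W=7 is free and consistent — try it. So W=7.
Step 7. [col 3: R + H ≡ W (mod 10)] from column 3 (R=1, W=7, carry-in 1, digits 1,3,4,6,7,8 already taken and all letters distinct): H must equal 5, so H=5.
Step 8. [col 4: J + Z ≡ P (mod 10)] from column 4 (J=4, Z=6, carry-in 0, digits 1,3,4,5,6,7,8 already taken and all letters distinct): P must equal 0, so P=0.

Answer: H=5, I=3, J=4, P=0, Q=8, R=1, W=7, Z=6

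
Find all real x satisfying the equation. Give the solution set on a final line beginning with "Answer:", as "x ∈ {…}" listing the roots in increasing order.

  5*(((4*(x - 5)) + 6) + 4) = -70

Step 1. [5*(((4*(x - 5)) + 6) + 4) = -70] LHS = 5·(…); ÷5 both sides, so div: ((4*(x - 5)) + 6) + 4 = -14.
Step 2. [((4*(x - 5)) + 6) + 4 = -14] +4 is outermost — subtract 4 both sides ⇒ sub: (4*(x - 5)) + 6 = -18.
Step 3. [(4*(x - 5)) + 6 = -18] subtract 6: x sits inside (… + 6). So sub: 4*(x - 5) = -24.
Step 4. [4*(x - 5) = -24] 4·(inner) — divide through by 4 ⇒ div: x - 5 = -6.
Step 5. [x - 5 = -6] the outer -5 inverts by adding 5 ⇒ sub: x = -1.

Answer: x ∈ {-1}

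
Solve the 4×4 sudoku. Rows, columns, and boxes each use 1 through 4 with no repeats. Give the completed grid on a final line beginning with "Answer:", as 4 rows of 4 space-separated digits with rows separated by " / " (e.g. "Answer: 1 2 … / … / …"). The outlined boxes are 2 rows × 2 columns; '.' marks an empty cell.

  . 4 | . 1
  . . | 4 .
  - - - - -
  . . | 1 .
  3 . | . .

Step 1. [r4c3∈{2}] r4c3 is down to just 2, so r4c3=2.
Step 2. [r2c4∈{2,3}] 2 has one home in col 4: r2c4. So r2c4=2.
Step 3. [r3c1∈{2,4}] col 1 places 4 nowhere but r3c1. So r3c1=4.
Step 4. [r2c2∈{1,3}] row 2 places 3 nowhere but r2c2. So r2c2=3.
Step 5. [r3c4∈{3}] nothing but 3 survives at r3c4 ⇒ r3c4=3.
Step 6. [r3c2∈{2}] r3c2 has the single candidate 2 ⇒ r3c2=2.
Step 7. [r1c1∈{2}] only 2 remains possible at r1c1 ⇒ r1c1=2.
Step 8. [r2c1∈{1}] r2c1's peers cover all but 1 ⇒ r2c1=1.
Step 9. [r4c2∈{1}] nothing but 1 survives at r4c2, so r4c2=1.
Step 10. [r4c4∈{4}] r4c4 has the single candidate 4, so r4c4=4.
Step 11. [r1c3∈{3}] only 3 remains possible at r1c3. So r1c3=3.

Answer: 2 4 3 1 / 1 3 4 2 / 4 2 1 3 / 3 1 2 4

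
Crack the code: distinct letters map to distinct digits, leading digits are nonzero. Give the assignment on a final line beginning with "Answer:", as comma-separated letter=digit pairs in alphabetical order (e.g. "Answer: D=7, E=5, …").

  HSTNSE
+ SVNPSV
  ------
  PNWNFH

Step 1. [col 1: E + V ≡ H (mod 10)] several values work for H in column 1 (E + V ≡ H (mod 10), carry-in 0); try H=4, so H=4.
Step 2. [col 1: E + V ≡ H (mod 10)] V=1 is one option consistent with column 1 (E + V ≡ H (mod 10), carry-in 0) — take it ⇒ V=1.
Step 3. [col 1: E + V ≡ H (mod 10)] in column 1 we have E+V≡H with carry-in 0; given V=1, H=4 and digits 1,4 already taken and all letters distinct, that pins E to 3 ⇒ E=3.
Step 4. [col 2: S + S ≡ F (mod 10)] S=5 is one option consistent with column 2 (S + S ≡ F (mod 10), carry-in 0) — take it ⇒ S=5.
Step 5. [col 2: S + S ≡ F (mod 10)] in column 2 we have S+S≡F with carry-in 0; given S=5 and digits 1,3,4,5 already taken and all letters distinct, that pins F to 0 ⇒ F=0.
Step 6. [col 3: N + P ≡ N (mod 10)] column 3 reads N+P+carry(1)=N with nothing yet; with digits 0,1,3,4,5 already taken and all letters distinct, the only value for P is 9 ⇒ P=9.
Step 7. [col 3: N + P ≡ N (mod 10)] N=7 is one option consistent with column 3 (N + P ≡ N (mod 10), carry-in 1) — take it. So N=7.
Step 8. [col 4: T + N ≡ W (mod 10)] in column 4 we have T+N≡W with carry-in 1; given N=7 and digits 0,1,3,4,5,7,9 already taken and all letters distinct, that pins W to 6, so W=6.
Step 9. [col 4: T + N ≡ W (mod 10)] column 4: given N=7, W=6, carry-in 1, and digits 0,1,3,4,5,6,7,9 already taken and all letters distinct, T+N≡W (mod 10) forces T=8 ⇒ T=8.

Answer: E=3, F=0, H=4, N=7, P=9, S=5, T=8, V=1, W=6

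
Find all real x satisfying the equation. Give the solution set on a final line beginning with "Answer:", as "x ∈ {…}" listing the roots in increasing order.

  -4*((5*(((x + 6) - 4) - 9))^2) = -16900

Step 1. [-4*((5*(((x + 6) - 4) - 9))^2) = -16900] -4 out front; divide by -4, so div: (5*(((x + 6) - 4) - 9))^2 = 4225.
Step 2. [(5*(((x + 6) - 4) - 9))^2 = 4225] √ both sides: 4225 ≥ 0 gives two branches ⇒ sqrt: 5*(((x + 6) - 4) - 9) = 65 or -65.
Step 3. [5*(((x + 6) - 4) - 9) = 65 or -65] divide by the outer 5 ⇒ div: ((x + 6) - 4) - 9 = 13 or -13.
Step 4. [((x + 6) - 4) - 9 = 13 or -13] -9 is outermost — add 9 both sides ⇒ sub: (x + 6) - 4 = 22 or -4.
Step 5. [(x + 6) - 4 = 22 or -4] peel the -4: add 4 from each side. So sub: x + 6 = 26 or 0.
Step 6. [x + 6 = 26 or 0] the outer +6 inverts by subtracting 6. So sub: x = 20 or -6.

Answer: x ∈ {-6, 20}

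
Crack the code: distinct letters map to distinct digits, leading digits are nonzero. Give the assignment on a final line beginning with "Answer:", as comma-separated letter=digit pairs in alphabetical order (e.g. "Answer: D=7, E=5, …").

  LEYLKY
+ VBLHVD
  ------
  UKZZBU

Step 1. [col 1: Y + D ≡ U (mod 10)] Y=1 is one option consistent with column 1 (Y + D ≡ U (mod 10), carry-in 0) — take it. So Y=1.
Step 2. [col 1: Y + D ≡ U (mod 10)] column 1 (Y + D ≡ U (mod 10), carry-in 0) doesn't pin U yet; pick U=8 and continue. So U=8.
Step 3. [col 1: Y + D ≡ U (mod 10)] in column 1 we have Y+D≡U with carry-in 0; given Y=1, U=8 and digits 1,8 already taken and all letters distinct, that pins D to 7. So D=7.
Step 4. [col 2: K + V ≡ B (mod 10)] V=6 is one option consistent with column 2 (K + V ≡ B (mod 10), carry-in 0) — take it. So V=6.
Step 5. [col 2: K + V ≡ B (mod 10)] several values work for K in column 2 (K + V ≡ B (mod 10), carry-in 0); try K=9 ⇒ K=9.
Step 6. [col 2: K + V ≡ B (mod 10)] column 2 reads K+V+carry(0)=B with K=9, V=6; with digits 1,6,7,8,9 already taken and all letters distinct, the only value for B is 5. So B=5.
Step 7. [col 3: L + H ≡ Z (mod 10)] L=2 is one option consistent with column 3 (L + H ≡ Z (mod 10), carry-in 1) — take it ⇒ L=2.
Step 8. [col 3: L + H ≡ Z (mod 10)] in column 3 we have L+H≡Z with carry-in 1; given L=2 and digits 1,2,5,6,7,8,9 already taken and all letters distinct, that pins Z to 3 ⇒ Z=3.
Step 9. [col 3: L + H ≡ Z (mod 10)] column 3: given L=2, Z=3, carry-in 1, and digits 1,2,3,5,6,7,8,9 already taken and all letters distinct, L+H≡Z (mod 10) forces H=0 ⇒ H=0.
Step 10. [col 5: E + B ≡ K (mod 10)] from column 5 (B=5, K=9, carry-in 0, digits 0,1,2,3,5,6,7,8,9 already taken and all letters distinct): E must equal 4, so E=4.

Answer: B=5, D=7, E=4, H=0, K=9, L=2, U=8, V=6, Y=1, Z=3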